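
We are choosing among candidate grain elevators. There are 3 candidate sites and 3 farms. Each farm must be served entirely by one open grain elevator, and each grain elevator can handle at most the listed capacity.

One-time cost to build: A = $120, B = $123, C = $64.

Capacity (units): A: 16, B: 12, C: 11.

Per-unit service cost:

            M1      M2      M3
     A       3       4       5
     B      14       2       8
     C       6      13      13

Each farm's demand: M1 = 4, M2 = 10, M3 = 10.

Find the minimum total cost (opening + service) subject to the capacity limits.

Open {A, B}: M1→A 3·4=12, M2→B 2·10=20, M3→A 5·10=50.
Loads: A carries 14/16, B carries 10/12. Service 82; fixed 243; total 325.
Next best feasible plan costs 366.

Minimum total cost: 325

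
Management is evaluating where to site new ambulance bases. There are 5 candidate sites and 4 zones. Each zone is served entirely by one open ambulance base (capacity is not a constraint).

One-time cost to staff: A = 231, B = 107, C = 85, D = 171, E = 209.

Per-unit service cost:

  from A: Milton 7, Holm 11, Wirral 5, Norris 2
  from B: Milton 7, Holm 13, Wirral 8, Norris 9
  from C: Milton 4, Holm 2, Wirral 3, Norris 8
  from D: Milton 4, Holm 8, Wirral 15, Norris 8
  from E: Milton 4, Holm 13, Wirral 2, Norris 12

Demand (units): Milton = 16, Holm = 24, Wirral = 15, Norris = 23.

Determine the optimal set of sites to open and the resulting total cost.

Open C only; minimum total cost 426.

For any fixed open set, each zone goes to its cheapest open site; total = fixed + service.
{C}: Milton→C 4·16=64, Holm→C 2·24=48, Wirral→C 3·15=45, Norris→C 8·23=184. Service 341; fixed 85; total 426.
{A, C}: service 203 + fixed 316 = 519
{B, C}: Milton→C 4·16=64, Holm→C 2·24=48, Wirral→C 3·15=45, Norris→C 8·23=184. Service 341; fixed 192; total 533.
{A, B, C, D, E}: Milton→C 4·16=64, Holm→C 2·24=48, Wirral→E 2·15=30, Norris→A 2·23=46. Service 188; fixed 803; total 991.
No other subset beats 426.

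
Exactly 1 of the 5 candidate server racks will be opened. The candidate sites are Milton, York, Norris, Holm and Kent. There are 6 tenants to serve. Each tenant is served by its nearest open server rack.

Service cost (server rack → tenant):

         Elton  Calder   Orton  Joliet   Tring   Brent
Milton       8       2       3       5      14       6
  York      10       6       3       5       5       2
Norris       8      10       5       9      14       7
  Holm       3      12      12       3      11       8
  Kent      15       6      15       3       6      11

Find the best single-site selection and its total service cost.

With exactly 1 open, each tenant uses its cheapest among the chosen.
{York}: Elton→York 10, Calder→York 6, Orton→York 3, Joliet→York 5, Tring→York 5, Brent→York 2. Service cost 31.
{Milton}: service cost 38
{Holm}: service cost 49
Among all 5 size-1 choices, {York} is lowest.

Choose York only; total service cost 31.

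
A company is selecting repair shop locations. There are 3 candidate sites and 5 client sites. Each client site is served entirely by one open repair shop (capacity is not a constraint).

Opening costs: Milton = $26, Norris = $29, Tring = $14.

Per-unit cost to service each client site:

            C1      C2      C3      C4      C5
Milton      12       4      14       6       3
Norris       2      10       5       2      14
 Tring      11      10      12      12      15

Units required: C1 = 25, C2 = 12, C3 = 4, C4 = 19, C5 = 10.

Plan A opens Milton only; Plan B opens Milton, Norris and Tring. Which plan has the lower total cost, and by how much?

Plan B is cheaper by 319.

Plan A: {Milton}: C1→Milton 12·25=300, C2→Milton 4·12=48, C3→Milton 14·4=56, C4→Milton 6·19=114, C5→Milton 3·10=30. Service 548; fixed 26; total 574.
Plan B: {Milton, Norris, Tring}: C1→Norris 2·25=50, C2→Milton 4·12=48, C3→Norris 5·4=20, C4→Norris 2·19=38, C5→Milton 3·10=30. Service 186; fixed 69; total 255.
Difference: |574 − 255| = 319.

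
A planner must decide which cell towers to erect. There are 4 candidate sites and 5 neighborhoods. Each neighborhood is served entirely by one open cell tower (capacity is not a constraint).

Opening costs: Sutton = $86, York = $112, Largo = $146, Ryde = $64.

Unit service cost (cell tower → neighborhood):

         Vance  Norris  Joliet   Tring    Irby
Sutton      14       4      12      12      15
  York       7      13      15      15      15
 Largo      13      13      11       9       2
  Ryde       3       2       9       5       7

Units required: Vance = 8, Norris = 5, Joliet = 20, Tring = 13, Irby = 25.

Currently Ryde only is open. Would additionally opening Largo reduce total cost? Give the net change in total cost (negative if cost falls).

Current service cost with {Ryde}: 454.
Adding Largo: each neighborhood re-picks its cheapest; new service cost 329, saving 125.
Extra fixed cost: 146. Net change = 146 − 125 = 21.
(Totals: 518 → 539.)

No — net change +21 (cost rises by 21).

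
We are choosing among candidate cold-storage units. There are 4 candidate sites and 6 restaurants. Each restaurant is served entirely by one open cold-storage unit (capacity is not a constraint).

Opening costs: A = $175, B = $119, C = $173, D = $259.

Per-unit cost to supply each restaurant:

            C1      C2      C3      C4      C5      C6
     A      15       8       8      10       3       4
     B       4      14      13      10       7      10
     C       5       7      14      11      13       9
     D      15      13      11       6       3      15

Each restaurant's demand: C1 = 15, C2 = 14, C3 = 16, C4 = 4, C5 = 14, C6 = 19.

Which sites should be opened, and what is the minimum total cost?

Open A and B; minimum total cost 752.

For any fixed open set, each restaurant goes to its cheapest open site; total = fixed + service.
{A, B}: C1→B 4·15=60, C2→A 8·14=112, C3→A 8·16=128, C4→A 10·4=40, C5→A 3·14=42, C6→A 4·19=76. Service 458; fixed 294; total 752.
{A}: service 623 + fixed 175 = 798
{A, C}: service 459 + fixed 348 = 807
{A, B, C, D}: service 428 + fixed 726 = 1154
(All 15 nonempty subsets were checked; A and B is lowest.)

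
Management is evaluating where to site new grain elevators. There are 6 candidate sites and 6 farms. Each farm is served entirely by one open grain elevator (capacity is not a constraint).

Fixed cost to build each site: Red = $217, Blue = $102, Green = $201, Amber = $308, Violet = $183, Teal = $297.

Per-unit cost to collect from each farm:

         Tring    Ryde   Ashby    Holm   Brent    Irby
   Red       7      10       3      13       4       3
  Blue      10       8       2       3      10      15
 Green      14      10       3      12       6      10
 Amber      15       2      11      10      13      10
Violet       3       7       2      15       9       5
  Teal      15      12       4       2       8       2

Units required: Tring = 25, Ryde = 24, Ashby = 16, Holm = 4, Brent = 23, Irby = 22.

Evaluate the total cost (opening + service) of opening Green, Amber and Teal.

Total cost: 1442

Each farm is assigned to its cheapest site among the open ones.
{Green, Amber, Teal}: Tring→Green 14·25=350, Ryde→Amber 2·24=48, Ashby→Green 3·16=48, Holm→Teal 2·4=8, Brent→Green 6·23=138, Irby→Teal 2·22=44. Service 636; fixed 806; total 1442.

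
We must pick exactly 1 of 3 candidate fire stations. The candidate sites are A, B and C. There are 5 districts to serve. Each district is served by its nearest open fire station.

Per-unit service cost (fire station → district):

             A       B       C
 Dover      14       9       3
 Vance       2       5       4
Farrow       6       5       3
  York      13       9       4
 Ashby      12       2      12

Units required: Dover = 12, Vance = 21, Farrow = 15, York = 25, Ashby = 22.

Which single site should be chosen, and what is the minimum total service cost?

With exactly 1 open, each district uses its cheapest among the chosen.
{C}: Dover→C 3·12=36, Vance→C 4·21=84, Farrow→C 3·15=45, York→C 4·25=100, Ashby→C 12·22=264. Service cost 529.
{B}: service cost 557
{A}: service cost 889
Among all 3 size-1 choices, {C} is lowest.

Choose C only; total service cost 529.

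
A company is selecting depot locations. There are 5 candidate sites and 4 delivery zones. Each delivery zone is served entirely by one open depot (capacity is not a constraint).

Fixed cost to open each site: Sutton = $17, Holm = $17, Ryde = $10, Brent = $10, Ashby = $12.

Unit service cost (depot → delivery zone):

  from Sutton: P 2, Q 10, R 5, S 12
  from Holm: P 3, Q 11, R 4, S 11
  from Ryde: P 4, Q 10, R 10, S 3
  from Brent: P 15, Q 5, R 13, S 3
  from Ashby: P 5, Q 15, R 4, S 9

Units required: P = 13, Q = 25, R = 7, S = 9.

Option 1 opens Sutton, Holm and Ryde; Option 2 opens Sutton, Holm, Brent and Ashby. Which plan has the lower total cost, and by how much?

Option 2 is cheaper by 113.

Option 1: {Sutton, Holm, Ryde}: P→Sutton 2·13=26, Q→Sutton 10·25=250, R→Holm 4·7=28, S→Ryde 3·9=27. Service 331; fixed 44; total 375.
Option 2: {Sutton, Holm, Brent, Ashby}: P→Sutton 2·13=26, Q→Brent 5·25=125, R→Holm 4·7=28, S→Brent 3·9=27. Service 206; fixed 56; total 262.
Difference: |375 − 262| = 113.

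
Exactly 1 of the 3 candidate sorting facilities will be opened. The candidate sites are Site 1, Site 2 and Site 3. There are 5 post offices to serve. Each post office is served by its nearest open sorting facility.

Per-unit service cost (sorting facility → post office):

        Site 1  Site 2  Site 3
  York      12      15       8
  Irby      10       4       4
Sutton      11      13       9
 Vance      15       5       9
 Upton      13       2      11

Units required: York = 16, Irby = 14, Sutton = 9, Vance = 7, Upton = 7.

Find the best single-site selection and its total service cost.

With exactly 1 open, each post office uses its cheapest among the chosen.
{Site 3}: York→Site 3 8·16=128, Irby→Site 3 4·14=56, Sutton→Site 3 9·9=81, Vance→Site 3 9·7=63, Upton→Site 3 11·7=77. Service cost 405.
{Site 2}: service cost 462
{Site 1}: service cost 627
Among all 3 size-1 choices, {Site 3} is lowest.

Choose Site 3 only; total service cost 405.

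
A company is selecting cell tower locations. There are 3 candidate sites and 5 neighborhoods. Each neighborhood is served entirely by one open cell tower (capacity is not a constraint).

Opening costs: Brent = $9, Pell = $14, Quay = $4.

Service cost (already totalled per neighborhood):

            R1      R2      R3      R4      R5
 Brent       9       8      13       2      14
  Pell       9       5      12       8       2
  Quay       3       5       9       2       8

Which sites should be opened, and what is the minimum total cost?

For any fixed open set, each neighborhood goes to its cheapest open site; total = fixed + service.
{Quay}: R1→Quay 3, R2→Quay 5, R3→Quay 9, R4→Quay 2, R5→Quay 8. Service 27; fixed 4; total 31.
{Pell, Quay}: service 21 + fixed 18 = 39
{Brent, Quay}: R1→Quay 3, R2→Quay 5, R3→Quay 9, R4→Brent 2, R5→Quay 8. Service 27; fixed 13; total 40.
{Brent, Pell, Quay}: service 21 + fixed 27 = 48
No other subset beats 31.

Open Quay only; minimum total cost 31.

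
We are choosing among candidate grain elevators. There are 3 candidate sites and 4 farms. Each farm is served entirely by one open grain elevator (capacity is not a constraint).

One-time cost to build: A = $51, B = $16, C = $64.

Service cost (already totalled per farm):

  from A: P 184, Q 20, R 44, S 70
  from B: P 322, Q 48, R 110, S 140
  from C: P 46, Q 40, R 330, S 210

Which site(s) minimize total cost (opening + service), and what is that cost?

Open A and C; minimum total cost 295.

For any fixed open set, each farm goes to its cheapest open site; total = fixed + service.
{A, C}: P→C 46, Q→A 20, R→A 44, S→A 70. Service 180; fixed 115; total 295.
{A, B, C}: service 180 + fixed 131 = 311
{A}: P→A 184, Q→A 20, R→A 44, S→A 70. Service 318; fixed 51; total 369.
{B}: service 620 + fixed 16 = 636
(All 7 nonempty subsets were checked; A and C is lowest.)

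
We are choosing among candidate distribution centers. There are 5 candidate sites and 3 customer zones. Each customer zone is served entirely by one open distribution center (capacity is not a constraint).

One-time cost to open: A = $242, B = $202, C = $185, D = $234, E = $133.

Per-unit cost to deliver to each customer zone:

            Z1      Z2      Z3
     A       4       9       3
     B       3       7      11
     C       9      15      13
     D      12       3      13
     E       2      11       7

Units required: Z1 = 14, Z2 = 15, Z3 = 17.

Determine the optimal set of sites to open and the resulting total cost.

Open E only; minimum total cost 445.

For any fixed open set, each customer zone goes to its cheapest open site; total = fixed + service.
{E}: Z1→E 2·14=28, Z2→E 11·15=165, Z3→E 7·17=119. Service 312; fixed 133; total 445.
{A}: Z1→A 4·14=56, Z2→A 9·15=135, Z3→A 3·17=51. Service 242; fixed 242; total 484.
{B}: service 334 + fixed 202 = 536
{A, B, C, D, E}: service 124 + fixed 996 = 1120
No other subset beats 445.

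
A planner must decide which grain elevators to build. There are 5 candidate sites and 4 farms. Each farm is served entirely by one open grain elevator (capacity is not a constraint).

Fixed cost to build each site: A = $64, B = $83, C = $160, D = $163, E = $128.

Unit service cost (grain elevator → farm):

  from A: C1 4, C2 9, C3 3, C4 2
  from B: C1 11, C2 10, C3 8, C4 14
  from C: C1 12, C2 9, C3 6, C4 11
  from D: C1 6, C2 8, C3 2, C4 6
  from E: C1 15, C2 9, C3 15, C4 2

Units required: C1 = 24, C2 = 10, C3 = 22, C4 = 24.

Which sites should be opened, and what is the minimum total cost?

Open A only; minimum total cost 364.

For any fixed open set, each farm goes to its cheapest open site; total = fixed + service.
{A}: C1→A 4·24=96, C2→A 9·10=90, C3→A 3·22=66, C4→A 2·24=48. Service 300; fixed 64; total 364.
{A, B}: service 300 + fixed 147 = 447
{A, E}: C1→A 4·24=96, C2→A 9·10=90, C3→A 3·22=66, C4→A 2·24=48. Service 300; fixed 192; total 492.
{A, B, C, D, E}: service 268 + fixed 598 = 866
No other subset beats 364.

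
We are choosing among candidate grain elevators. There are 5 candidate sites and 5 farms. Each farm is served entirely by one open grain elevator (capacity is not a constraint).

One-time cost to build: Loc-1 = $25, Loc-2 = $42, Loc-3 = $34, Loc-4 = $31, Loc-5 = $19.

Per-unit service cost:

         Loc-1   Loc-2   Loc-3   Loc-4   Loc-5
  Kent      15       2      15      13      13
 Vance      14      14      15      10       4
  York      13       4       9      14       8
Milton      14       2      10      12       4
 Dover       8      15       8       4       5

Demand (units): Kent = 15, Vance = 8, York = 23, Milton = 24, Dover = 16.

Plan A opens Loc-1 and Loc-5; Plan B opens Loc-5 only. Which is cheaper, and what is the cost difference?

Plan B is cheaper by 25.

Plan A: {Loc-1, Loc-5}: Kent→Loc-5 13·15=195, Vance→Loc-5 4·8=32, York→Loc-5 8·23=184, Milton→Loc-5 4·24=96, Dover→Loc-5 5·16=80. Service 587; fixed 44; total 631.
Plan B: {Loc-5}: Kent→Loc-5 13·15=195, Vance→Loc-5 4·8=32, York→Loc-5 8·23=184, Milton→Loc-5 4·24=96, Dover→Loc-5 5·16=80. Service 587; fixed 19; total 606.
Difference: |631 − 606| = 25.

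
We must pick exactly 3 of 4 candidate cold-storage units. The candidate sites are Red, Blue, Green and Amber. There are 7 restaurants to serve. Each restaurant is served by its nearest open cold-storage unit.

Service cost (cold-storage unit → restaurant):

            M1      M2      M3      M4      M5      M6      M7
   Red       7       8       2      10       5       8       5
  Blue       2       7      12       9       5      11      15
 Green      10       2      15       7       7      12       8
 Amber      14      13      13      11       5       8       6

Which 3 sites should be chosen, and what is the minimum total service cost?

With exactly 3 open, each restaurant uses its cheapest among the chosen.
{Red, Blue, Green}: M1→Blue 2, M2→Green 2, M3→Red 2, M4→Green 7, M5→Red 5, M6→Red 8, M7→Red 5. Service cost 31.
{Red, Green, Amber}: service cost 36
{Red, Blue, Amber}: service cost 38
Among all 4 size-3 choices, {Red, Blue, Green} is lowest.

Choose Red, Blue and Green; total service cost 31.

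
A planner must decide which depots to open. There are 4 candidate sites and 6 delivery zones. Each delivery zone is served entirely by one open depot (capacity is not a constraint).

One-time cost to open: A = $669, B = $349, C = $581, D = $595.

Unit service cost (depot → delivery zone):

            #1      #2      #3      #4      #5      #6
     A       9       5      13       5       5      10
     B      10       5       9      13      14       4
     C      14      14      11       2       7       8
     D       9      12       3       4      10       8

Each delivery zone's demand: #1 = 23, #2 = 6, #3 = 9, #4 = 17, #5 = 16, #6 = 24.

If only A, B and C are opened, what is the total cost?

Total cost: 2127

Each delivery zone is assigned to its cheapest site among the open ones.
{A, B, C}: #1→A 9·23=207, #2→A 5·6=30, #3→B 9·9=81, #4→C 2·17=34, #5→A 5·16=80, #6→B 4·24=96. Service 528; fixed 1599; total 2127.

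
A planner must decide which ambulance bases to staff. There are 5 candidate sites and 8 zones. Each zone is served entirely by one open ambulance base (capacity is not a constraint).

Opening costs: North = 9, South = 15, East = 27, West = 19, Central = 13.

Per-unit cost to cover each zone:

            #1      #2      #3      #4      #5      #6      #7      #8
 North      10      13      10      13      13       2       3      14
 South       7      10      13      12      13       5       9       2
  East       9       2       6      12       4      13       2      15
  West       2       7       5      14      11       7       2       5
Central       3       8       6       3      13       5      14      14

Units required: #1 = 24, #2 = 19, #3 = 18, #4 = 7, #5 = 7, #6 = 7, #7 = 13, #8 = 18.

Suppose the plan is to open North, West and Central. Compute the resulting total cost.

Total cost: 540

Each zone is assigned to its cheapest site among the open ones.
{North, West, Central}: #1→West 2·24=48, #2→West 7·19=133, #3→West 5·18=90, #4→Central 3·7=21, #5→West 11·7=77, #6→North 2·7=14, #7→West 2·13=26, #8→West 5·18=90. Service 499; fixed 41; total 540.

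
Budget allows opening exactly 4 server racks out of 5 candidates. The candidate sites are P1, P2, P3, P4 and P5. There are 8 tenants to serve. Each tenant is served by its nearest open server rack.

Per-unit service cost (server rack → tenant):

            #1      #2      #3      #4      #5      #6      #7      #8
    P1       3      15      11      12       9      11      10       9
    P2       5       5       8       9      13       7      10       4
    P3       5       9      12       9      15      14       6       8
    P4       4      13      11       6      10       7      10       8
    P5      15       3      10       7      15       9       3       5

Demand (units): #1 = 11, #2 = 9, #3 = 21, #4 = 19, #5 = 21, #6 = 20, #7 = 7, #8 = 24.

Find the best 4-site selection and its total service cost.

With exactly 4 open, each tenant uses its cheapest among the chosen.
{P1, P2, P4, P5}: #1→P1 3·11=33, #2→P5 3·9=27, #3→P2 8·21=168, #4→P4 6·19=114, #5→P1 9·21=189, #6→P2 7·20=140, #7→P5 3·7=21, #8→P2 4·24=96. Service cost 788.
{P1, P2, P3, P5}: service cost 807
{P2, P3, P4, P5}: service cost 820
Among all 5 size-4 choices, {P1, P2, P4, P5} is lowest.

Choose P1, P2, P4 and P5; total service cost 788.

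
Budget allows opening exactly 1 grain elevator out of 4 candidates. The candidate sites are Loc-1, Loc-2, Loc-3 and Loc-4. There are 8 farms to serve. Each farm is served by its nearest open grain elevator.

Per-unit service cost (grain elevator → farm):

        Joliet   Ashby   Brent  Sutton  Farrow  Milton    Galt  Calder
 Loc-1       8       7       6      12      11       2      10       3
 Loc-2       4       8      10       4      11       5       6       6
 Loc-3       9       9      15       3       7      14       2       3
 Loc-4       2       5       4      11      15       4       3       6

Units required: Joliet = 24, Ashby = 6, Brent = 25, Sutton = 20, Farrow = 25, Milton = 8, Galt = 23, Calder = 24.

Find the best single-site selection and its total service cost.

Choose Loc-4 only; total service cost 1018.

With exactly 1 open, each farm uses its cheapest among the chosen.
{Loc-4}: Joliet→Loc-4 2·24=48, Ashby→Loc-4 5·6=30, Brent→Loc-4 4·25=100, Sutton→Loc-4 11·20=220, Farrow→Loc-4 15·25=375, Milton→Loc-4 4·8=32, Galt→Loc-4 3·23=69, Calder→Loc-4 6·24=144. Service cost 1018.
{Loc-2}: service cost 1071
{Loc-3}: service cost 1110
Among all 4 size-1 choices, {Loc-4} is lowest.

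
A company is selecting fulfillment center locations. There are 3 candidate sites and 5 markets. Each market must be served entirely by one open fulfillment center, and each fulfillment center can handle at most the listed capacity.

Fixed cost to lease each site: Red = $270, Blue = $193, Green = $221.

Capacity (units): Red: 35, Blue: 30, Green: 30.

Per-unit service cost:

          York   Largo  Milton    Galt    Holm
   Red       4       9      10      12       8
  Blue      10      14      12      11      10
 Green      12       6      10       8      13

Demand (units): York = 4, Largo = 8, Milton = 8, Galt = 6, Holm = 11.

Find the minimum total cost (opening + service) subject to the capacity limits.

Open {Blue, Green}: York→Blue 10·4=40, Largo→Green 6·8=48, Milton→Green 10·8=80, Galt→Green 8·6=48, Holm→Blue 10·11=110.
Loads: Blue carries 15/30, Green carries 22/30. Service 326; fixed 414; total 740.
Next best feasible plan costs 748.

Minimum total cost: 740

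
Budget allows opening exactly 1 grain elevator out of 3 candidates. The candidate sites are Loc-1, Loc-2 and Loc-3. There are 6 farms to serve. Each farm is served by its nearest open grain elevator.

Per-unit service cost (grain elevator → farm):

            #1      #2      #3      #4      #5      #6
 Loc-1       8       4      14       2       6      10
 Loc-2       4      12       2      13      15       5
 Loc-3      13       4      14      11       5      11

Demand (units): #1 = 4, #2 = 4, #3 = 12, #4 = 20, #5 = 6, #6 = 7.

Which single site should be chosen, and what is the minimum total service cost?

With exactly 1 open, each farm uses its cheapest among the chosen.
{Loc-1}: #1→Loc-1 8·4=32, #2→Loc-1 4·4=16, #3→Loc-1 14·12=168, #4→Loc-1 2·20=40, #5→Loc-1 6·6=36, #6→Loc-1 10·7=70. Service cost 362.
{Loc-2}: service cost 473
{Loc-3}: service cost 563
Among all 3 size-1 choices, {Loc-1} is lowest.

Choose Loc-1 only; total service cost 362.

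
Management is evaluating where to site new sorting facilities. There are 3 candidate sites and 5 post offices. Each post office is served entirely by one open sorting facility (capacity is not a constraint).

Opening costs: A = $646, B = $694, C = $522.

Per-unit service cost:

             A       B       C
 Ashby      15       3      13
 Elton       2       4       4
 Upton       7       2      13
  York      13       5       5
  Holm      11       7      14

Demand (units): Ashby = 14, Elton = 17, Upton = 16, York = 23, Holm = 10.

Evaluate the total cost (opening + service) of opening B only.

Total cost: 1021

Each post office is assigned to its cheapest site among the open ones.
{B}: Ashby→B 3·14=42, Elton→B 4·17=68, Upton→B 2·16=32, York→B 5·23=115, Holm→B 7·10=70. Service 327; fixed 694; total 1021.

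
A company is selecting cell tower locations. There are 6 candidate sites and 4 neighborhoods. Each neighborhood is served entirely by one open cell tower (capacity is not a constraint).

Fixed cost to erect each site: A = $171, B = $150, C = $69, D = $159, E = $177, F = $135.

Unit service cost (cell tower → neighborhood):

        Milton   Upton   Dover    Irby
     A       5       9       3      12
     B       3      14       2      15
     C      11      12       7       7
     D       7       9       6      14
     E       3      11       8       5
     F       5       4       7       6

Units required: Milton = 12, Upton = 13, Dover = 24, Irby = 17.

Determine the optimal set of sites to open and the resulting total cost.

Open F only; minimum total cost 517.

For any fixed open set, each neighborhood goes to its cheapest open site; total = fixed + service.
{F}: Milton→F 5·12=60, Upton→F 4·13=52, Dover→F 7·24=168, Irby→F 6·17=102. Service 382; fixed 135; total 517.
{B, F}: service 238 + fixed 285 = 523
{B, C}: service 359 + fixed 219 = 578
{A, B, C, D, E, F}: Milton→B 3·12=36, Upton→F 4·13=52, Dover→B 2·24=48, Irby→E 5·17=85. Service 221; fixed 861; total 1082.
No other subset beats 517.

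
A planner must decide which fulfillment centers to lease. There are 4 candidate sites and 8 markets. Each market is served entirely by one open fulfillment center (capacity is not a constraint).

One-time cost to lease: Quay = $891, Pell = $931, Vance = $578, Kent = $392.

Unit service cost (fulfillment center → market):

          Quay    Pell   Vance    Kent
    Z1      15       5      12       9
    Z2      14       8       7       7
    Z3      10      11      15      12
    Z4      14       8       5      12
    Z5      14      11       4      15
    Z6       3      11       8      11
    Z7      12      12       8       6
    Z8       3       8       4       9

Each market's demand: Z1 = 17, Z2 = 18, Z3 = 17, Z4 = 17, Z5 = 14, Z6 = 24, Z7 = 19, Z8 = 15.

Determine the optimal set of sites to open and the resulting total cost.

Open Vance only; minimum total cost 1708.

For any fixed open set, each market goes to its cheapest open site; total = fixed + service.
{Vance}: Z1→Vance 12·17=204, Z2→Vance 7·18=126, Z3→Vance 15·17=255, Z4→Vance 5·17=85, Z5→Vance 4·14=56, Z6→Vance 8·24=192, Z7→Vance 8·19=152, Z8→Vance 4·15=60. Service 1130; fixed 578; total 1708.
{Kent}: service 1410 + fixed 392 = 1802
{Vance, Kent}: service 990 + fixed 970 = 1960
{Quay, Pell, Vance, Kent}: service 753 + fixed 2792 = 3545
No other subset beats 1708.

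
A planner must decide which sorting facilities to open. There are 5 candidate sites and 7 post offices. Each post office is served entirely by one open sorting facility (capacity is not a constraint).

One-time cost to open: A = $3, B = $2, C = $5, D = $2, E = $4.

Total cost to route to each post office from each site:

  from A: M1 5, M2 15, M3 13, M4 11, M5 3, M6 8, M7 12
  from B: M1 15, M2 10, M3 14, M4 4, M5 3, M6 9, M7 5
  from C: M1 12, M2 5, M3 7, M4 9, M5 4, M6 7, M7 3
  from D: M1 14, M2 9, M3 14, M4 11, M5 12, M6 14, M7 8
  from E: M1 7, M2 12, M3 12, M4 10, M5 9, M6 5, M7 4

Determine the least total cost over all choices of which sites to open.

For any fixed open set, each post office goes to its cheapest open site; total = fixed + service.
{A, B, C}: M1→A 5, M2→C 5, M3→C 7, M4→B 4, M5→A 3, M6→C 7, M7→C 3. Service 34; fixed 10; total 44.
{B, C, E}: service 34 + fixed 11 = 45
{A, B, C, D}: service 34 + fixed 12 = 46
{A, B, C, D, E}: service 32 + fixed 16 = 48
No other subset beats 44.

Minimum total cost: 44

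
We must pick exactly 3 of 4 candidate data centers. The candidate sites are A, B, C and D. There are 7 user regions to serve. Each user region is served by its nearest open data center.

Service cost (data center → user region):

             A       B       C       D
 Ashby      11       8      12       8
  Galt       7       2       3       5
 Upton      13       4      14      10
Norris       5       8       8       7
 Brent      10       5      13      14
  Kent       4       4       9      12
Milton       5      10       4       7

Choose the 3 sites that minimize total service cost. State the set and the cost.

With exactly 3 open, each user region uses its cheapest among the chosen.
{A, B, C}: Ashby→B 8, Galt→B 2, Upton→B 4, Norris→A 5, Brent→B 5, Kent→A 4, Milton→C 4. Service cost 32.
{A, B, D}: service cost 33
{B, C, D}: service cost 34
Among all 4 size-3 choices, {A, B, C} is lowest.

Choose A, B and C; total service cost 32.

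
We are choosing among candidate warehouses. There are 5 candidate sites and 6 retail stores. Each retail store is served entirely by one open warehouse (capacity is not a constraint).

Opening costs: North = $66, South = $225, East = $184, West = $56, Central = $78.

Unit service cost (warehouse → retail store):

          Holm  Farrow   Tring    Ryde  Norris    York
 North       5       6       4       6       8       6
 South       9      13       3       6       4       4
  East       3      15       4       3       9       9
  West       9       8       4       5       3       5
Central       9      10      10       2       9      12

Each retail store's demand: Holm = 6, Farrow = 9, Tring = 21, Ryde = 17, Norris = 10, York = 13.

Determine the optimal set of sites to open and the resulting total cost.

Open West only; minimum total cost 446.

For any fixed open set, each retail store goes to its cheapest open site; total = fixed + service.
{West}: Holm→West 9·6=54, Farrow→West 8·9=72, Tring→West 4·21=84, Ryde→West 5·17=85, Norris→West 3·10=30, York→West 5·13=65. Service 390; fixed 56; total 446.
{North, West}: service 348 + fixed 122 = 470
{West, Central}: service 339 + fixed 134 = 473
{North, South, East, West, Central}: Holm→East 3·6=18, Farrow→North 6·9=54, Tring→South 3·21=63, Ryde→Central 2·17=34, Norris→West 3·10=30, York→South 4·13=52. Service 251; fixed 609; total 860.
No other subset beats 446.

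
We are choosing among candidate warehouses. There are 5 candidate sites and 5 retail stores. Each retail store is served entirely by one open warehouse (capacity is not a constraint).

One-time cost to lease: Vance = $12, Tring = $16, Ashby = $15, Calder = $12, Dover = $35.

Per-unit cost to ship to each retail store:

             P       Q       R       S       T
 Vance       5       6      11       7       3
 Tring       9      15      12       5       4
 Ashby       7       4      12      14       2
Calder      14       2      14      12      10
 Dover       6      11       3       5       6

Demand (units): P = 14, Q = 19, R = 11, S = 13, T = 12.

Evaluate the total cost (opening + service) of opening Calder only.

Each retail store is assigned to its cheapest site among the open ones.
{Calder}: P→Calder 14·14=196, Q→Calder 2·19=38, R→Calder 14·11=154, S→Calder 12·13=156, T→Calder 10·12=120. Service 664; fixed 12; total 676.

Total cost: 676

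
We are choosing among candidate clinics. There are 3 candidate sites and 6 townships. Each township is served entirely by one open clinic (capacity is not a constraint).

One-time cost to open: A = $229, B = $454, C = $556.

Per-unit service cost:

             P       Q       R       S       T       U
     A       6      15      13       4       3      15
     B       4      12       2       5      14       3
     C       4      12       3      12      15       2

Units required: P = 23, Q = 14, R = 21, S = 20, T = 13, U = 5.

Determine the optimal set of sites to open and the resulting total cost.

For any fixed open set, each township goes to its cheapest open site; total = fixed + service.
{A}: P→A 6·23=138, Q→A 15·14=210, R→A 13·21=273, S→A 4·20=80, T→A 3·13=39, U→A 15·5=75. Service 815; fixed 229; total 1044.
{B}: P→B 4·23=92, Q→B 12·14=168, R→B 2·21=42, S→B 5·20=100, T→B 14·13=182, U→B 3·5=15. Service 599; fixed 454; total 1053.
{A, B}: service 436 + fixed 683 = 1119
{A, B, C}: P→B 4·23=92, Q→B 12·14=168, R→B 2·21=42, S→A 4·20=80, T→A 3·13=39, U→C 2·5=10. Service 431; fixed 1239; total 1670.
No other subset beats 1044.

Open A only; minimum total cost 1044.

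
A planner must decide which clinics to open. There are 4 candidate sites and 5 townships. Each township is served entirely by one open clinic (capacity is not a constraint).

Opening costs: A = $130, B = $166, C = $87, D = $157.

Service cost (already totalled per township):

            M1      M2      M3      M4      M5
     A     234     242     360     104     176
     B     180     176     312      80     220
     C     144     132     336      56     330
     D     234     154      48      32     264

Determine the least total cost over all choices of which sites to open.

Minimum total cost: 864

For any fixed open set, each township goes to its cheapest open site; total = fixed + service.
{C, D}: M1→C 144, M2→C 132, M3→D 48, M4→D 32, M5→D 264. Service 620; fixed 244; total 864.
{D}: service 732 + fixed 157 = 889
{A, C, D}: service 532 + fixed 374 = 906
{A, B, C, D}: service 532 + fixed 540 = 1072
No other subset beats 864.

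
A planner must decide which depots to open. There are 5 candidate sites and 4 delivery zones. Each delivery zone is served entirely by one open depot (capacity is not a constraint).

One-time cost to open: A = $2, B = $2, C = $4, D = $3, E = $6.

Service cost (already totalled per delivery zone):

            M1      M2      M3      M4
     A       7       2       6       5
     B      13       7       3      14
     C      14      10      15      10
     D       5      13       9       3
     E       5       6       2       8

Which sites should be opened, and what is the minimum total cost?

For any fixed open set, each delivery zone goes to its cheapest open site; total = fixed + service.
{A, B, D}: M1→D 5, M2→A 2, M3→B 3, M4→D 3. Service 13; fixed 7; total 20.
{A, B}: M1→A 7, M2→A 2, M3→B 3, M4→A 5. Service 17; fixed 4; total 21.
{A, D}: service 16 + fixed 5 = 21
{A, B, C, D, E}: service 12 + fixed 17 = 29
No other subset beats 20.

Open A, B and D; minimum total cost 20.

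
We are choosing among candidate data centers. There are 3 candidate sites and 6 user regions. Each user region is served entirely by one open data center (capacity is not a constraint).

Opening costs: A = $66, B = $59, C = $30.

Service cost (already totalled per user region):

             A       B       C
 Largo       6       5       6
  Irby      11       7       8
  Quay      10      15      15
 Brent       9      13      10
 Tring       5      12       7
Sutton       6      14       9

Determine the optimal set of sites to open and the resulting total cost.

For any fixed open set, each user region goes to its cheapest open site; total = fixed + service.
{C}: Largo→C 6, Irby→C 8, Quay→C 15, Brent→C 10, Tring→C 7, Sutton→C 9. Service 55; fixed 30; total 85.
{A}: Largo→A 6, Irby→A 11, Quay→A 10, Brent→A 9, Tring→A 5, Sutton→A 6. Service 47; fixed 66; total 113.
{B}: Largo→B 5, Irby→B 7, Quay→B 15, Brent→B 13, Tring→B 12, Sutton→B 14. Service 66; fixed 59; total 125.
{A, B, C}: service 42 + fixed 155 = 197
No other subset beats 85.

Open C only; minimum total cost 85.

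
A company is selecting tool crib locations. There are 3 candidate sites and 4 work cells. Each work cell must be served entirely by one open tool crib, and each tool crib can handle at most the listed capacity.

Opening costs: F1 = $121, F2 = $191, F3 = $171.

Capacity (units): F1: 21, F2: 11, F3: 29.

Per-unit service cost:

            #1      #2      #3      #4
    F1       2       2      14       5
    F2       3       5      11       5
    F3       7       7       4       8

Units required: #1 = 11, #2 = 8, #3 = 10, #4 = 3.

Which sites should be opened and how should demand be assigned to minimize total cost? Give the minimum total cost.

Open {F1, F3}: #1→F1 2·11=22, #2→F1 2·8=16, #3→F3 4·10=40, #4→F3 8·3=24.
Loads: F1 carries 19/21, F3 carries 13/29. Service 102; fixed 292; total 394.
Next best feasible plan costs 425.

Minimum total cost: 394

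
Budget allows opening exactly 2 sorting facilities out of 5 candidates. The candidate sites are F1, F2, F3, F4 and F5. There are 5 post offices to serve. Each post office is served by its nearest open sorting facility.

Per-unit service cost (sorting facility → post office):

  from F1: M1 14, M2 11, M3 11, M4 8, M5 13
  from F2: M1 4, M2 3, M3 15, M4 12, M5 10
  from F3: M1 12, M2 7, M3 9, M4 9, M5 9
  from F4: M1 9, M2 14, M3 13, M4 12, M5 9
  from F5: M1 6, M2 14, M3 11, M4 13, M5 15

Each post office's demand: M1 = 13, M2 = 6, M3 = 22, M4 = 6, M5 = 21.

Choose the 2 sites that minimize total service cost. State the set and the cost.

Choose F2 and F3; total service cost 511.

With exactly 2 open, each post office uses its cheapest among the chosen.
{F2, F3}: M1→F2 4·13=52, M2→F2 3·6=18, M3→F3 9·22=198, M4→F3 9·6=54, M5→F3 9·21=189. Service cost 511.
{F3, F5}: service cost 561
{F1, F2}: service cost 570
Among all 10 size-2 choices, {F2, F3} is lowest.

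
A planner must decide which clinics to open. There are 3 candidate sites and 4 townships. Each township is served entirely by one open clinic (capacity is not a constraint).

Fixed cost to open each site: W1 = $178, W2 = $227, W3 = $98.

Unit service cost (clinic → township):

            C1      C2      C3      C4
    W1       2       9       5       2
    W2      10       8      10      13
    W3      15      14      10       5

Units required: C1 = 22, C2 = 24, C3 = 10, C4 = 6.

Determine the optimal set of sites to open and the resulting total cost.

Open W1 only; minimum total cost 500.

For any fixed open set, each township goes to its cheapest open site; total = fixed + service.
{W1}: C1→W1 2·22=44, C2→W1 9·24=216, C3→W1 5·10=50, C4→W1 2·6=12. Service 322; fixed 178; total 500.
{W1, W3}: service 322 + fixed 276 = 598
{W1, W2}: C1→W1 2·22=44, C2→W2 8·24=192, C3→W1 5·10=50, C4→W1 2·6=12. Service 298; fixed 405; total 703.
{W1, W2, W3}: C1→W1 2·22=44, C2→W2 8·24=192, C3→W1 5·10=50, C4→W1 2·6=12. Service 298; fixed 503; total 801.
No other subset beats 500.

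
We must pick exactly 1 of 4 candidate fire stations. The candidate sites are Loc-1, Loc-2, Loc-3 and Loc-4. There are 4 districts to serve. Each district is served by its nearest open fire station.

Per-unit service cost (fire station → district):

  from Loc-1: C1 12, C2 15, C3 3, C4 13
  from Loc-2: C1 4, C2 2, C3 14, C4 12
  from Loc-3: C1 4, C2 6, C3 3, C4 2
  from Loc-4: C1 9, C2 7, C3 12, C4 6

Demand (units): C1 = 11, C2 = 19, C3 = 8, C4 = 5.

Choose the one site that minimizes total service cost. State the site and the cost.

With exactly 1 open, each district uses its cheapest among the chosen.
{Loc-3}: C1→Loc-3 4·11=44, C2→Loc-3 6·19=114, C3→Loc-3 3·8=24, C4→Loc-3 2·5=10. Service cost 192.
{Loc-2}: service cost 254
{Loc-4}: service cost 358
Among all 4 size-1 choices, {Loc-3} is lowest.

Choose Loc-3 only; total service cost 192.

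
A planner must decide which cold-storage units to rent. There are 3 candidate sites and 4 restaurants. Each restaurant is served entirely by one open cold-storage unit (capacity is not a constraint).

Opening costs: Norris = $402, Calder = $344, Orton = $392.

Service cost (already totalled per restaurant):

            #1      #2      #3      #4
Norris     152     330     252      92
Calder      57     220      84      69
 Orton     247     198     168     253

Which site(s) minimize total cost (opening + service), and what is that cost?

Open Calder only; minimum total cost 774.

For any fixed open set, each restaurant goes to its cheapest open site; total = fixed + service.
{Calder}: #1→Calder 57, #2→Calder 220, #3→Calder 84, #4→Calder 69. Service 430; fixed 344; total 774.
{Calder, Orton}: service 408 + fixed 736 = 1144
{Norris, Calder}: service 430 + fixed 746 = 1176
{Norris, Calder, Orton}: service 408 + fixed 1138 = 1546
(All 7 nonempty subsets were checked; Calder only is lowest.)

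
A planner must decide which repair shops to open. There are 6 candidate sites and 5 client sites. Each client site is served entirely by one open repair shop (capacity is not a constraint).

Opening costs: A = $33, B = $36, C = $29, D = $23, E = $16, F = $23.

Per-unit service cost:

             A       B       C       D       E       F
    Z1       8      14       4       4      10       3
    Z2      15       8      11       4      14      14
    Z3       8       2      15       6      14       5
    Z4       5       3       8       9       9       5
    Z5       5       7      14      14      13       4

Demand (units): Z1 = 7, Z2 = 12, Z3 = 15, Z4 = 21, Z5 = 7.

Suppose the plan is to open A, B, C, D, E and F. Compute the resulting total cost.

Each client site is assigned to its cheapest site among the open ones.
{A, B, C, D, E, F}: Z1→F 3·7=21, Z2→D 4·12=48, Z3→B 2·15=30, Z4→B 3·21=63, Z5→F 4·7=28. Service 190; fixed 160; total 350.

Total cost: 350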